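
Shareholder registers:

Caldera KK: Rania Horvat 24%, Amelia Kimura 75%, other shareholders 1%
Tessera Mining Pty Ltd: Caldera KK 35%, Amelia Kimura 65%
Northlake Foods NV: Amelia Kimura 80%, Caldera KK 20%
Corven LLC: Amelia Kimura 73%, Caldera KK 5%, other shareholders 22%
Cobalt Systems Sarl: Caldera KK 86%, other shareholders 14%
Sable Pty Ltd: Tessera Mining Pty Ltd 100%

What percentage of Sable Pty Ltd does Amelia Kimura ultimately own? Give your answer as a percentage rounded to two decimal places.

Amelia reaches Sable along 2 paths.
Via Caldera → Tessera: 75% × 35% × 100% = 26.25%.
Via Tessera: 65% × 100% = 65%.
Total: 26.25% + 65% = 91.25%.

91.25%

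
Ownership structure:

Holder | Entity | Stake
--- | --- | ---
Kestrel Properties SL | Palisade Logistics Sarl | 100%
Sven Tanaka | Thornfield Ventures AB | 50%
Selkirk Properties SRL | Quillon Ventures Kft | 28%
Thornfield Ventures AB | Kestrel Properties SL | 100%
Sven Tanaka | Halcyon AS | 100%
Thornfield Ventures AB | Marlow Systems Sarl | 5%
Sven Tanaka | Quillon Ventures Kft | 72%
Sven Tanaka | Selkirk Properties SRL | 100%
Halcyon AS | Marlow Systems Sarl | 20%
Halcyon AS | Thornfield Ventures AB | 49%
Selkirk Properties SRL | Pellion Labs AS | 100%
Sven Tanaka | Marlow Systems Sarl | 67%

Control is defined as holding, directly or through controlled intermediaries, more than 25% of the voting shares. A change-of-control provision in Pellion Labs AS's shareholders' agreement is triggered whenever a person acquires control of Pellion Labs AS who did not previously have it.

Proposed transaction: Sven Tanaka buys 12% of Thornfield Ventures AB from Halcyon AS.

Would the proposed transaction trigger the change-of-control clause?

The purchase adds only to Sven's holdings (Halcyon's stake shrinks), so Sven is the only person who could newly come to control Pellion.
Sven holds 100% of Selkirk, so Sven controls Selkirk.
Selkirk holds 100% of Pellion, so Sven controls Pellion.
So Sven already controls Pellion before the transaction.
After the purchase, Sven's direct stake in Thornfield rises to 50% + 12% = 62%, and Halcyon's stake falls to 37%.
Sven controlled Pellion already, so this is not a new person acquiring control; every other person's position is unchanged or reduced.
No new person acquires control, so the clause is not triggered.

No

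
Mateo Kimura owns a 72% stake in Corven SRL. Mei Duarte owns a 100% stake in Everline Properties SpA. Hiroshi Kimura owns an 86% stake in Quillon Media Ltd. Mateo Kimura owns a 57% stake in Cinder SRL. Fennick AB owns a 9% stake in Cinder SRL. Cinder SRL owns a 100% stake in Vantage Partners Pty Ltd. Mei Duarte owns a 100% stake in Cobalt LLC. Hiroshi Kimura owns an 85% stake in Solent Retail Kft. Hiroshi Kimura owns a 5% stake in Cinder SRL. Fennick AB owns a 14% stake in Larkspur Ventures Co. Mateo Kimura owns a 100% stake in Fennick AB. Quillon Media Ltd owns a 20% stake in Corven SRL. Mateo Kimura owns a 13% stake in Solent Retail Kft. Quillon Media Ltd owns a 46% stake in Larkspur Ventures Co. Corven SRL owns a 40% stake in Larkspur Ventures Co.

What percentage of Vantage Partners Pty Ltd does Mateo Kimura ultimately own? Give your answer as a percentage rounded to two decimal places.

Mateo reaches Vantage along 2 paths.
Via Fennick → Cinder: 100% × 9% × 100% = 9%.
Via Cinder: 57% × 100% = 57%.
Total: 9% + 57% = 66%.
Rounded: 66.00%.

66.00%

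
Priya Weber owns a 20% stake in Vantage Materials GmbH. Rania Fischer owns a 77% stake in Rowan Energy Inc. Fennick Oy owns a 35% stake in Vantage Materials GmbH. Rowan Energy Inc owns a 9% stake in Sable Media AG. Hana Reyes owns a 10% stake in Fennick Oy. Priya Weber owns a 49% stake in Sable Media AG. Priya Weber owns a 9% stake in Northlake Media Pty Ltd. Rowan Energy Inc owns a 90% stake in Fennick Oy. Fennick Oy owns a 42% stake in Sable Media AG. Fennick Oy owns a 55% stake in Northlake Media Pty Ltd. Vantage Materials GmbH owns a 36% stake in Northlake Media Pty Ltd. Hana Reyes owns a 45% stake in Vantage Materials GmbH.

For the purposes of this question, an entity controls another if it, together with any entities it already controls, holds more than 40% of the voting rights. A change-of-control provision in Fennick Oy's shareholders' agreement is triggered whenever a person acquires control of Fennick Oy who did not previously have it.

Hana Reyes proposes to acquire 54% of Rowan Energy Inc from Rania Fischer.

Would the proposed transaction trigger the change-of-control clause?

The purchase adds only to Hana's holdings (Rania's stake shrinks), so Hana is the only person who could newly come to control Fennick.
Hana holds 45% of Vantage, so Hana controls Vantage.
In Fennick, Hana's side holds only 10%, not > 40%.
So before the transaction, Hana does not control Fennick.
After the purchase, Hana holds 54% of Rowan directly, and Rania's stake falls to 23%.
Hana holds 54% of Rowan, so Hana controls Rowan.
Rowan and Hana together hold 90% + 10% = 100% of Fennick, so Hana controls Fennick.
Hana did not control Fennick before and does after, so the clause is triggered.

Yes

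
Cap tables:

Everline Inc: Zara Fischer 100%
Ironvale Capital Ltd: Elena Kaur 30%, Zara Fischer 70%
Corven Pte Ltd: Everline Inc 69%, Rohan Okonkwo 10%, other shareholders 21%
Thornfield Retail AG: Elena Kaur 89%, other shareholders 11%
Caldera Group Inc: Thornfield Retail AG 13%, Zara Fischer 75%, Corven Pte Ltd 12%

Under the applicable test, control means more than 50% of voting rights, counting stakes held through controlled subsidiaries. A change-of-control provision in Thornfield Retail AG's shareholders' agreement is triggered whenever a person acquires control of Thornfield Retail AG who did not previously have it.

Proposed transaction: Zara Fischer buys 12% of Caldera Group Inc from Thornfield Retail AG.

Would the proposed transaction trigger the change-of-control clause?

The purchase adds only to Zara's holdings (Thornfield's stake shrinks), so Zara is the only person who could newly come to control Thornfield.
Zara holds 100% of Everline, so Zara controls Everline.
Zara holds 70% of Ironvale, so Zara controls Ironvale.
Everline holds 69% of Corven, so Zara controls Corven.
Zara and Corven together hold 75% + 12% = 87% of Caldera, so Zara controls Caldera.
Neither Zara nor any entity Zara controls holds any voting interest in Thornfield.
So before the transaction, Zara does not control Thornfield.
After the purchase, Zara's direct stake in Caldera rises to 75% + 12% = 87%, and Thornfield's stake falls to 1%.
Zara and Corven together hold 87% + 12% = 99% of Caldera, so Zara controls Caldera.
After the transaction, neither Zara nor any entity Zara controls holds a voting interest in Thornfield, so Zara still does not control it.
No new person acquires control, so the clause is not triggered.

No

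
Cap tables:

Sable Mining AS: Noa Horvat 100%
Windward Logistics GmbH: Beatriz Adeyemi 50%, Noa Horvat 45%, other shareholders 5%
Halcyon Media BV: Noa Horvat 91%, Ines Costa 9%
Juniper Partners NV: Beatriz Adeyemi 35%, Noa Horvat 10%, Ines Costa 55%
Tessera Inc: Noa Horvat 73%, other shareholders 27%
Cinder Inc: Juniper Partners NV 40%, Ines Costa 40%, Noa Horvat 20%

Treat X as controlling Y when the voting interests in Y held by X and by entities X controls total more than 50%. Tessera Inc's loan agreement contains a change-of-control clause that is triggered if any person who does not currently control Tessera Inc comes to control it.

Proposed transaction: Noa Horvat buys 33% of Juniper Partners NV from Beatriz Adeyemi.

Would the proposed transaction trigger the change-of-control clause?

No

The purchase adds only to Noa's holdings (Beatriz's stake shrinks), so Noa is the only person who could newly come to control Tessera.
Noa holds 73% of Tessera, so Noa controls Tessera.
So Noa already controls Tessera before the transaction.
After the purchase, Noa's direct stake in Juniper rises to 10% + 33% = 43%, and Beatriz's stake falls to 2%.
Noa controlled Tessera already, so this is not a new person acquiring control; every other person's position is unchanged or reduced.
No new person acquires control, so the clause is not triggered.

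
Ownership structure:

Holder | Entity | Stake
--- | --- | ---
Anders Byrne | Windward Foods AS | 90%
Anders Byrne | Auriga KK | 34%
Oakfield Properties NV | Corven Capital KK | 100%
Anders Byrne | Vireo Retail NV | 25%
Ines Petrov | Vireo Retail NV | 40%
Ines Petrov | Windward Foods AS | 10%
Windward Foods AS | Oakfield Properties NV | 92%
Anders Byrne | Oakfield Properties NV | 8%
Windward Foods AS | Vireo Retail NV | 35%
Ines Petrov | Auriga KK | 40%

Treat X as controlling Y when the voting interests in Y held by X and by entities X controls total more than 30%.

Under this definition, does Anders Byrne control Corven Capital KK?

Yes

Anders holds 90% of Windward, so Anders controls Windward.
Anders and Windward together hold 8% + 92% = 100% of Oakfield, so Anders controls Oakfield.
Oakfield holds 100% of Corven, so Anders controls Corven.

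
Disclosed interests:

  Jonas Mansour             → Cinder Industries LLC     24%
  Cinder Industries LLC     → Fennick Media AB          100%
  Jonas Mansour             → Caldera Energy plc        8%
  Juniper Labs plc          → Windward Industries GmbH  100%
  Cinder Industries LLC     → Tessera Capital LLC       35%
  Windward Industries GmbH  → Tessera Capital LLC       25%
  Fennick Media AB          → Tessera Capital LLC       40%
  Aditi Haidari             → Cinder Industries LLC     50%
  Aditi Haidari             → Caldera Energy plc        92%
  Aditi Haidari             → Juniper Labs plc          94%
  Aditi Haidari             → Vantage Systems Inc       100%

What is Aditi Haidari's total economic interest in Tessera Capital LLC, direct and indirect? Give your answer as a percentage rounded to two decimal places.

Aditi reaches Tessera along 3 paths.
Via Cinder → Fennick: 50% × 100% × 40% = 20%.
Via Juniper → Windward: 94% × 100% × 25% = 23.5%.
Via Cinder: 50% × 35% = 17.5%.
Total: 20% + 23.5% + 17.5% = 61%.
Rounded: 61.00%.

61.00%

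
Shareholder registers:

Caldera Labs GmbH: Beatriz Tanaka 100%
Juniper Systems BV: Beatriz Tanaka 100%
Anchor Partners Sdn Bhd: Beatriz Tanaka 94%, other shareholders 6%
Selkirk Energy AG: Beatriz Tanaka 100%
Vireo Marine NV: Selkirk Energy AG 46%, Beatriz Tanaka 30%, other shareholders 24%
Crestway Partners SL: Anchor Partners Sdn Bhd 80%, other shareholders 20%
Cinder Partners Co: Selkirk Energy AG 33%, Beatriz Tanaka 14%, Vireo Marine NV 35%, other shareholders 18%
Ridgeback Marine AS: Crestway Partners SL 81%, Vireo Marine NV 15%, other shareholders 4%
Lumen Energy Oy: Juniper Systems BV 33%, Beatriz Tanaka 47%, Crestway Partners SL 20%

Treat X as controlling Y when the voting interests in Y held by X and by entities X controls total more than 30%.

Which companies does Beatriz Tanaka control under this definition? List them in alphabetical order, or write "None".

Beatriz holds 100% of Caldera, so Beatriz controls Caldera.
Beatriz holds 100% of Juniper, so Beatriz controls Juniper.
Beatriz holds 94% of Anchor, so Beatriz controls Anchor.
Beatriz holds 100% of Selkirk, so Beatriz controls Selkirk.
Selkirk and Beatriz together hold 46% + 30% = 76% of Vireo, so Beatriz controls Vireo.
Anchor holds 80% of Crestway, so Beatriz controls Crestway.
Selkirk and Beatriz and Vireo together hold 33% + 14% + 35% = 82% of Cinder, so Beatriz controls Cinder.
Crestway and Vireo together hold 81% + 15% = 96% of Ridgeback, so Beatriz controls Ridgeback.
Juniper and Beatriz and Crestway together hold 33% + 47% + 20% = 100% of Lumen, so Beatriz controls Lumen.

Anchor Partners Sdn Bhd, Caldera Labs GmbH, Cinder Partners Co, Crestway Partners SL, Juniper Systems BV, Lumen Energy Oy, Ridgeback Marine AS, Selkirk Energy AG, Vireo Marine NV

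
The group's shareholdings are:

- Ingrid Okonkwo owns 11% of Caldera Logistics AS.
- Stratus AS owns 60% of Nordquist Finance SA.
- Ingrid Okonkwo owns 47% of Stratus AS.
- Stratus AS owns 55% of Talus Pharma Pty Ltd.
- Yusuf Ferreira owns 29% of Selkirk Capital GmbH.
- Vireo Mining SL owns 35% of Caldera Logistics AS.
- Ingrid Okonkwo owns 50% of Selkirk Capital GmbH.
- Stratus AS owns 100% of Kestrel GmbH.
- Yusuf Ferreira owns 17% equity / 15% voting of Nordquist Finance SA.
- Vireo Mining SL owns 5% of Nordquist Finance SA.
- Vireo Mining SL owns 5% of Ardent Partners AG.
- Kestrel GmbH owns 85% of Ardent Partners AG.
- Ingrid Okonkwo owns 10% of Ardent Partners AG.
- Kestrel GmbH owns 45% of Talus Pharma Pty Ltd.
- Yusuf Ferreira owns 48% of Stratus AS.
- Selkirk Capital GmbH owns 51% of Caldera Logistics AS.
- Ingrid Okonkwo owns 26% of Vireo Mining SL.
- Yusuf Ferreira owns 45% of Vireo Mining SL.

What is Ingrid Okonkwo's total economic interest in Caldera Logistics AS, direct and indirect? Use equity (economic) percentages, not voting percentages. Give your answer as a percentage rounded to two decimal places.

Ingrid reaches Caldera along 3 paths.
Via Vireo: 26% × 35% = 9.1%.
Via Selkirk: 50% × 51% = 25.5%.
Direct stake: 11% = 11%.
Total: 9.1% + 25.5% + 11% = 45.6%.
Rounded: 45.60%.

45.60%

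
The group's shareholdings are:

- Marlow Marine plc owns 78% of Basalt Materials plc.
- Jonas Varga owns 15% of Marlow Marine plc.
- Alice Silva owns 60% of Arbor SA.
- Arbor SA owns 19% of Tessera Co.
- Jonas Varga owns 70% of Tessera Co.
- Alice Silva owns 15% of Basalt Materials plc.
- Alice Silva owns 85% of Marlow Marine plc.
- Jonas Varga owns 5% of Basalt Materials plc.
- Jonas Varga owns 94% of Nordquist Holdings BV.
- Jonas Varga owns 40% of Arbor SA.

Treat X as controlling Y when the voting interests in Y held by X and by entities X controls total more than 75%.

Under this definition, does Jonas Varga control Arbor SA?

Jonas holds 94% of Nordquist, so Jonas controls Nordquist.
In Arbor, Jonas's side holds only 40%, not > 75%.
So Jonas does not control Arbor.

No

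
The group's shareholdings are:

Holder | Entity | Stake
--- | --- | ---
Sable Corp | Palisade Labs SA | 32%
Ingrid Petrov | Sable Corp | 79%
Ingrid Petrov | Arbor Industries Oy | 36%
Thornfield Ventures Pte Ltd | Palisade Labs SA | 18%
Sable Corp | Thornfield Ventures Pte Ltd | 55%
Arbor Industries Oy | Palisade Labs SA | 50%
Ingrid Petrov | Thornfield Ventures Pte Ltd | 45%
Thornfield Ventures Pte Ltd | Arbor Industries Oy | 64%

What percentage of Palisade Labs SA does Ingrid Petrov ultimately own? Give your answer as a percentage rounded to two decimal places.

87.51%

Ingrid reaches Palisade along 6 paths.
Via Sable → Thornfield: 79% × 55% × 18% = 7.821%.
Via Thornfield: 45% × 18% = 8.1%.
Via Sable: 79% × 32% = 25.28%.
Via Sable → Thornfield → Arbor: 79% × 55% × 64% × 50% = 13.904%.
Via Thornfield → Arbor: 45% × 64% × 50% = 14.4%.
Via Arbor: 36% × 50% = 18%.
Total: 7.821% + 8.1% + 25.28% + 13.904% + 14.4% + 18% = 87.505%.
Rounded: 87.51%.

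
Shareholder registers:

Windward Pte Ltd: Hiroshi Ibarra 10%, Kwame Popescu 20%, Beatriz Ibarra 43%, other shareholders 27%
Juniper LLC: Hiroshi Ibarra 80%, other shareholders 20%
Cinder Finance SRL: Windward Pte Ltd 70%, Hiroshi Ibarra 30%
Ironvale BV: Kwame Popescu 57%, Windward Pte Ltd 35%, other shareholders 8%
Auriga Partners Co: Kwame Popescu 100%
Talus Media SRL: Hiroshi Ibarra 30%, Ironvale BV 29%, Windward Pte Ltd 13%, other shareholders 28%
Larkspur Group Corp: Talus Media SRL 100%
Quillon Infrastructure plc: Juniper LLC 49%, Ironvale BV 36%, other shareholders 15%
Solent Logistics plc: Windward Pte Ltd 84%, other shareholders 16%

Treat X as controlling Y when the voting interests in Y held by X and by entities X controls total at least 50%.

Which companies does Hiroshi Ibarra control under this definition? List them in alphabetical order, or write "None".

Hiroshi holds 80% of Juniper, so Hiroshi controls Juniper.
No other company's threshold is met.

Juniper LLC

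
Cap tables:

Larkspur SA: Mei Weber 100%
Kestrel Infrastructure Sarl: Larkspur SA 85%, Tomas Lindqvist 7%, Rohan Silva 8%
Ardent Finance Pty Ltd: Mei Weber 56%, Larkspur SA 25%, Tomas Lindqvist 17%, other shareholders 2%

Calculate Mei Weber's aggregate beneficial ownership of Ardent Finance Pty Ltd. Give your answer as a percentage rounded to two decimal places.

Mei reaches Ardent along 2 paths.
Direct stake: 56% = 56%.
Via Larkspur: 100% × 25% = 25%.
Total: 56% + 25% = 81%.
Rounded: 81.00%.

81.00%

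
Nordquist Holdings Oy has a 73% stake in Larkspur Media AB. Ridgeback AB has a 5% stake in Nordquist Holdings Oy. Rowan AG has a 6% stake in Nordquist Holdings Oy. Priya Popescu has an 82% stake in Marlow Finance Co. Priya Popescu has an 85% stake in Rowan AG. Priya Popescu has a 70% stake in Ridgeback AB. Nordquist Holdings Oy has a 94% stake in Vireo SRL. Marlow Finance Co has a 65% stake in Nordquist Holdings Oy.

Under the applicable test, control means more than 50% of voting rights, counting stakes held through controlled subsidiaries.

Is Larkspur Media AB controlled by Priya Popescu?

Priya holds 82% of Marlow, so Priya controls Marlow.
Priya holds 85% of Rowan, so Priya controls Rowan.
Priya holds 70% of Ridgeback, so Priya controls Ridgeback.
Rowan and Marlow and Ridgeback together hold 6% + 65% + 5% = 76% of Nordquist, so Priya controls Nordquist.
Nordquist holds 73% of Larkspur, so Priya controls Larkspur.

Yes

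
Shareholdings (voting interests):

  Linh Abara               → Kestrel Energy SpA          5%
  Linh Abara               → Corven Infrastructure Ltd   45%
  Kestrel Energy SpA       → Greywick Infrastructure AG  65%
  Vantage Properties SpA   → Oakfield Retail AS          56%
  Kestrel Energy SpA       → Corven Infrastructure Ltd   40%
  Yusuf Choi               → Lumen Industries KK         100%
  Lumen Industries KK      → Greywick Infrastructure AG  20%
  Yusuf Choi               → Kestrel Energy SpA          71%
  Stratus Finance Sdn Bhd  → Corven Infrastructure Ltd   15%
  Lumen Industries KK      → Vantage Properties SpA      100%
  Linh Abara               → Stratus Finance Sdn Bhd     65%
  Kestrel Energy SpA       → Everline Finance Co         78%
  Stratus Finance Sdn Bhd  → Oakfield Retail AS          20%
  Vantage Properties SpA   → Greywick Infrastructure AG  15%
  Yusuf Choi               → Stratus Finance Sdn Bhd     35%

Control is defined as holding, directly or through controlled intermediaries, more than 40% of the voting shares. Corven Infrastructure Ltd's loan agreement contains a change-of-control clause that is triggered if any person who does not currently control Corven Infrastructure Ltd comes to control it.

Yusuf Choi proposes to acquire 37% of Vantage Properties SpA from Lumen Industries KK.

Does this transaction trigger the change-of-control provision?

The purchase adds only to Yusuf's holdings (Lumen's stake shrinks), so Yusuf is the only person who could newly come to control Corven.
Yusuf holds 100% of Lumen, so Yusuf controls Lumen.
Yusuf holds 71% of Kestrel, so Yusuf controls Kestrel.
Lumen holds 100% of Vantage, so Yusuf controls Vantage.
Vantage holds 56% of Oakfield, so Yusuf controls Oakfield.
Kestrel holds 78% of Everline, so Yusuf controls Everline.
Lumen and Kestrel and Vantage together hold 20% + 65% + 15% = 100% of Greywick, so Yusuf controls Greywick.
In Corven, Yusuf's side holds only 40%, not > 40%.
So before the transaction, Yusuf does not control Corven.
After the purchase, Yusuf holds 37% of Vantage directly, and Lumen's stake falls to 63%.
Lumen and Yusuf together hold 63% + 37% = 100% of Vantage, so Yusuf controls Vantage.
After the transaction, Yusuf's side holds 40% of Corven, not > 40%, so Yusuf still does not control Corven.
No new person acquires control, so the clause is not triggered.

No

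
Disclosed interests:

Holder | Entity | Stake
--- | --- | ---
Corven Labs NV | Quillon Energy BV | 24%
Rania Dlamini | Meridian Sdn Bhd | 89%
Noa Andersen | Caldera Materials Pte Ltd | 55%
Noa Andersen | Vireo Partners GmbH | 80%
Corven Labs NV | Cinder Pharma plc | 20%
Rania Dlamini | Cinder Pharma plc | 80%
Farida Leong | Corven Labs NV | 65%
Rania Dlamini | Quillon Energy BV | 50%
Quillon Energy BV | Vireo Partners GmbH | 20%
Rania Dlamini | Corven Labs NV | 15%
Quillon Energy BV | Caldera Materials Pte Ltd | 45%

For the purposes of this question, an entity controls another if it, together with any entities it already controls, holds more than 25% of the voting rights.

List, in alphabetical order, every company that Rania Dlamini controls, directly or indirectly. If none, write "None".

Caldera Materials Pte Ltd, Cinder Pharma plc, Meridian Sdn Bhd, Quillon Energy BV

Rania holds 80% of Cinder, so Rania controls Cinder.
Rania holds 50% of Quillon, so Rania controls Quillon.
Quillon holds 45% of Caldera, so Rania controls Caldera.
Rania holds 89% of Meridian, so Rania controls Meridian.
No other company's threshold is met.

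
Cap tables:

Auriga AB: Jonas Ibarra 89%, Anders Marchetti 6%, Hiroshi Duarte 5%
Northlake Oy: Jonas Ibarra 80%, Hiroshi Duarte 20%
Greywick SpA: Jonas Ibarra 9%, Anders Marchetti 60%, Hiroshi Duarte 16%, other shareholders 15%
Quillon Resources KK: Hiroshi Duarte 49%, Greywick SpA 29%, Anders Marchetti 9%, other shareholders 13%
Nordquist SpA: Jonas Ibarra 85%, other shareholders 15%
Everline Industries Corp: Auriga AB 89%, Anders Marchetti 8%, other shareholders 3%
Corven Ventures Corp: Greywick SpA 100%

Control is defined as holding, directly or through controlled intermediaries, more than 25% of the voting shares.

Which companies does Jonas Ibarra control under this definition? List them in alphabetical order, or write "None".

Auriga AB, Everline Industries Corp, Nordquist SpA, Northlake Oy

Jonas holds 89% of Auriga, so Jonas controls Auriga.
Jonas holds 80% of Northlake, so Jonas controls Northlake.
Jonas holds 85% of Nordquist, so Jonas controls Nordquist.
Auriga holds 89% of Everline, so Jonas controls Everline.
No other company's threshold is met.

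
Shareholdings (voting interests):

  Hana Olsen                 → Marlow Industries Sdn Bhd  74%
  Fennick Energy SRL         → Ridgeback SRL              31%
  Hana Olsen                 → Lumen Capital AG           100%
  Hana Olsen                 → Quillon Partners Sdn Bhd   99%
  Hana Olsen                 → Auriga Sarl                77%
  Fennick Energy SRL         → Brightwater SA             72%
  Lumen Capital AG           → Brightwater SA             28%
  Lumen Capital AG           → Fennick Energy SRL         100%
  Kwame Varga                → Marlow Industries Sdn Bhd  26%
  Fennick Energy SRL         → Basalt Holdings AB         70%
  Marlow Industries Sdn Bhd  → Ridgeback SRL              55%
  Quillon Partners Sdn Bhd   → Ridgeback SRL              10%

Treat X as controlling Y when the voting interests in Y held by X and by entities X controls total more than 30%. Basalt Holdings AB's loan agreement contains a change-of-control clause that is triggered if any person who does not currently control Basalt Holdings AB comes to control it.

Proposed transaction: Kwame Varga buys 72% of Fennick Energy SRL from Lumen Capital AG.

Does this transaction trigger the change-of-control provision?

Yes

The purchase adds only to Kwame's holdings (Lumen's stake shrinks), so Kwame is the only person who could newly come to control Basalt.
Kwame's largest direct stake is 26% in Marlow, which does not meet the threshold, so Kwame controls no company.
Neither Kwame nor any entity Kwame controls holds any voting interest in Basalt.
So before the transaction, Kwame does not control Basalt.
After the purchase, Kwame holds 72% of Fennick directly, and Lumen's stake falls to 28%.
Kwame holds 72% of Fennick, so Kwame controls Fennick.
Fennick holds 70% of Basalt, so Kwame controls Basalt.
Kwame did not control Basalt before and does after, so the clause is triggered.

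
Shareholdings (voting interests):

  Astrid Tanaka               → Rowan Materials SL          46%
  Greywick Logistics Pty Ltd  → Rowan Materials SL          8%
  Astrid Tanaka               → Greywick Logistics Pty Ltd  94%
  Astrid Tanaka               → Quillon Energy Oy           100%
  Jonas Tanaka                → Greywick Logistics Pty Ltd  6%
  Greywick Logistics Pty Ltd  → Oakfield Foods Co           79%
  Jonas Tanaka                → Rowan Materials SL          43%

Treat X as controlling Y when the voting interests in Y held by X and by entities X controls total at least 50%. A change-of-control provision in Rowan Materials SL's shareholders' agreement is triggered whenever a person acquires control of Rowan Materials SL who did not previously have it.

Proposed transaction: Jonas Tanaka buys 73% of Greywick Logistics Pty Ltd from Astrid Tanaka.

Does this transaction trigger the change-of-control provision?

Yes

The purchase adds only to Jonas's holdings (Astrid's stake shrinks), so Jonas is the only person who could newly come to control Rowan.
Jonas's largest direct stake is 43% in Rowan, which does not meet the threshold, so Jonas controls no company.
In Rowan, Jonas's side holds only 43%, not ≥ 50%.
So before the transaction, Jonas does not control Rowan.
After the purchase, Jonas's direct stake in Greywick rises to 6% + 73% = 79%, and Astrid's stake falls to 21%.
Jonas holds 79% of Greywick, so Jonas controls Greywick.
Jonas and Greywick together hold 43% + 8% = 51% of Rowan, so Jonas controls Rowan.
Jonas did not control Rowan before and does after, so the clause is triggered.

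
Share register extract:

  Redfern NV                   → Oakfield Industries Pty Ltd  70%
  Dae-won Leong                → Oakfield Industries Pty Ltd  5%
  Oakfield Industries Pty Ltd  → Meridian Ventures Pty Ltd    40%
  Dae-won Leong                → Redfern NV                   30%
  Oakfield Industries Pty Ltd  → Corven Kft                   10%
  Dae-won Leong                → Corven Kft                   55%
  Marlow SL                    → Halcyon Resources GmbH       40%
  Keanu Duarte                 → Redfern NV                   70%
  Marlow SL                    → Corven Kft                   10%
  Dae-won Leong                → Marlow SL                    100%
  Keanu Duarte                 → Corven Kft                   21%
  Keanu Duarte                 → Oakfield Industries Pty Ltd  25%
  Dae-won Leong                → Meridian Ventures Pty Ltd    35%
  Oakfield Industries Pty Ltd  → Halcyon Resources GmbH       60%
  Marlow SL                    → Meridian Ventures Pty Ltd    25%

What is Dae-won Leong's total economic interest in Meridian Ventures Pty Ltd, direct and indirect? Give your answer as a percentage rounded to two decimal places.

70.40%

Dae-won reaches Meridian along 4 paths.
Direct stake: 35% = 35%.
Via Marlow: 100% × 25% = 25%.
Via Redfern → Oakfield: 30% × 70% × 40% = 8.4%.
Via Oakfield: 5% × 40% = 2%.
Total: 35% + 25% + 8.4% + 2% = 70.4%.
Rounded: 70.40%.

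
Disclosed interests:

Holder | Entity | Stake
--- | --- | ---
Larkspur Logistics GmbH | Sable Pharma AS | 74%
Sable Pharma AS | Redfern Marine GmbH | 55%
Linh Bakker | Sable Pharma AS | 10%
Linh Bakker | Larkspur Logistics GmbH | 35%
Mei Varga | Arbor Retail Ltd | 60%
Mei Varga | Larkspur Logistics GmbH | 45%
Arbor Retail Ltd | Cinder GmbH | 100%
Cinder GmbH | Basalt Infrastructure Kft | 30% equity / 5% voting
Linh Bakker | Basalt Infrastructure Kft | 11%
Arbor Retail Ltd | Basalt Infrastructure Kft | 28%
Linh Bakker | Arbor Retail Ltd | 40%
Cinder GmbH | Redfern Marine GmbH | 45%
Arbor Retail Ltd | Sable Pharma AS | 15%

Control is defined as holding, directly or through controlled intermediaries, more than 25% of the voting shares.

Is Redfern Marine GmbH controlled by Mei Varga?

Yes

Mei holds 60% of Arbor, so Mei controls Arbor.
Mei holds 45% of Larkspur, so Mei controls Larkspur.
Larkspur and Arbor together hold 74% + 15% = 89% of Sable, so Mei controls Sable.
Arbor holds 100% of Cinder, so Mei controls Cinder.
Sable and Cinder together hold 55% + 45% = 100% of Redfern, so Mei controls Redfern.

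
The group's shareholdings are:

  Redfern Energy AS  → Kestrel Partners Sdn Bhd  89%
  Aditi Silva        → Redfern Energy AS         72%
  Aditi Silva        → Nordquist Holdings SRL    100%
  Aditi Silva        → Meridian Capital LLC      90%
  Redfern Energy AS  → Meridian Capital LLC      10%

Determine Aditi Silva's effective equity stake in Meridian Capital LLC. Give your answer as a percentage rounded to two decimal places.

97.20%

Aditi reaches Meridian along 2 paths.
Direct stake: 90% = 90%.
Via Redfern: 72% × 10% = 7.2%.
Total: 90% + 7.2% = 97.2%.
Rounded: 97.20%.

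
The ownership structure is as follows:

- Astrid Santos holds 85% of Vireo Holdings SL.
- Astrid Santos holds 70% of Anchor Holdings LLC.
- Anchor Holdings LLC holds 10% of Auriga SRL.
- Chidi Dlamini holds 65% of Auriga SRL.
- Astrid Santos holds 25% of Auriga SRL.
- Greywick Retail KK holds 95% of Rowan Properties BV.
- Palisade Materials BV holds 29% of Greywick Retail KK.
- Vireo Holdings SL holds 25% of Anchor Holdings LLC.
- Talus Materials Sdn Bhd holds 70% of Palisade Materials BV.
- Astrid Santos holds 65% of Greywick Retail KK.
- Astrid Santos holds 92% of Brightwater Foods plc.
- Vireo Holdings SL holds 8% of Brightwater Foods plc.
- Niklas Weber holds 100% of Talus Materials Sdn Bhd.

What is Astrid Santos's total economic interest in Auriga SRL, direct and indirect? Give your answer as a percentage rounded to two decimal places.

34.13%

Astrid reaches Auriga along 3 paths.
Via Anchor: 70% × 10% = 7%.
Via Vireo → Anchor: 85% × 25% × 10% = 2.125%.
Direct stake: 25% = 25%.
Total: 7% + 2.125% + 25% = 34.125%.
Rounded: 34.13%.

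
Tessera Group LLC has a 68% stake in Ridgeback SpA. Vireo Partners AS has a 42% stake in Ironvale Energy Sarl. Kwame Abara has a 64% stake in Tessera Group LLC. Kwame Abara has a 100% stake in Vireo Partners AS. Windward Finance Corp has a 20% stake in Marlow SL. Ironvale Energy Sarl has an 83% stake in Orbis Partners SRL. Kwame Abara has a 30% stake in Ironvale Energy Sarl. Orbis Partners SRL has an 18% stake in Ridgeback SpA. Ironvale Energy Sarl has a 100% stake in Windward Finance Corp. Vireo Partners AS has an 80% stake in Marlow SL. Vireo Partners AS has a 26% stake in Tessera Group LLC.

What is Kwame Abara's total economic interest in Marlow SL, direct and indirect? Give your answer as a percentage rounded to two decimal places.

94.40%

Kwame reaches Marlow along 3 paths.
Via Vireo → Ironvale → Windward: 100% × 42% × 100% × 20% = 8.4%.
Via Ironvale → Windward: 30% × 100% × 20% = 6%.
Via Vireo: 100% × 80% = 80%.
Total: 8.4% + 6% + 80% = 94.4%.
Rounded: 94.40%.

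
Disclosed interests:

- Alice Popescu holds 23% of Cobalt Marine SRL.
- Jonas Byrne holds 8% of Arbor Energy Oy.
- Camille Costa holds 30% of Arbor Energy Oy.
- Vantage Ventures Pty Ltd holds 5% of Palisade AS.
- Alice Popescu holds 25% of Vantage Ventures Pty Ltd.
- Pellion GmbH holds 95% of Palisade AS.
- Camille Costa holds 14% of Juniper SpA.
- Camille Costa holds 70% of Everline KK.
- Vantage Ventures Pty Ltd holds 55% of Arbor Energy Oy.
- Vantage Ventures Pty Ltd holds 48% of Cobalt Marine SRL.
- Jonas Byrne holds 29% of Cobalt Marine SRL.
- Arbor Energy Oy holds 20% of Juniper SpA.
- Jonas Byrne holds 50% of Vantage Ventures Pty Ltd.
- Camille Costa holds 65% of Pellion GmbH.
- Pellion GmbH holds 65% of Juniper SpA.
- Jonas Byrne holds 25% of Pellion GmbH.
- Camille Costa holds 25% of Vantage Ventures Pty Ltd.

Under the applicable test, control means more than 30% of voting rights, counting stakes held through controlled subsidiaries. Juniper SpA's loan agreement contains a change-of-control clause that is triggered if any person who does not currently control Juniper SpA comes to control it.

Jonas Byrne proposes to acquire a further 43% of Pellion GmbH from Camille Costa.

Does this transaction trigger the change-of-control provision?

The purchase adds only to Jonas's holdings (Camille's stake shrinks), so Jonas is the only person who could newly come to control Juniper.
Jonas holds 50% of Vantage, so Jonas controls Vantage.
Jonas and Vantage together hold 29% + 48% = 77% of Cobalt, so Jonas controls Cobalt.
Jonas and Vantage together hold 8% + 55% = 63% of Arbor, so Jonas controls Arbor.
In Juniper, Jonas's side holds only 20%, not > 30%.
So before the transaction, Jonas does not control Juniper.
After the purchase, Jonas's direct stake in Pellion rises to 25% + 43% = 68%, and Camille's stake falls to 22%.
Jonas holds 68% of Pellion, so Jonas controls Pellion.
Pellion and Arbor together hold 65% + 20% = 85% of Juniper, so Jonas controls Juniper.
Jonas did not control Juniper before and does after, so the clause is triggered.

Yes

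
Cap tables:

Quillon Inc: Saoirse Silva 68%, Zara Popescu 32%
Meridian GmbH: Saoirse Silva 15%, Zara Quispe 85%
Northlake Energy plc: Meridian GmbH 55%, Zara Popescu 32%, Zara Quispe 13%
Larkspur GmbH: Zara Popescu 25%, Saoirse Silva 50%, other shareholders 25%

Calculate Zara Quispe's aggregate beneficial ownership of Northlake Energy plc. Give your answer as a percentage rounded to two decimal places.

Zara Quispe reaches Northlake along 2 paths.
Via Meridian: 85% × 55% = 46.75%.
Direct stake: 13% = 13%.
Total: 46.75% + 13% = 59.75%.

59.75%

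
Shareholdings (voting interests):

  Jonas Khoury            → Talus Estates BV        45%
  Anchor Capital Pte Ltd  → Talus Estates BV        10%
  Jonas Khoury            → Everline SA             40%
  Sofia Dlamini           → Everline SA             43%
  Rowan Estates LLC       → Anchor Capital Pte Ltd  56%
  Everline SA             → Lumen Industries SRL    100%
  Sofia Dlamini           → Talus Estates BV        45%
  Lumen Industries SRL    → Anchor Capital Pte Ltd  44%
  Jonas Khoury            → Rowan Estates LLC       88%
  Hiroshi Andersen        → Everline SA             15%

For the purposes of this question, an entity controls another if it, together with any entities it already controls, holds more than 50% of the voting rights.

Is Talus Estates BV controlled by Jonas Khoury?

Yes

Jonas holds 88% of Rowan, so Jonas controls Rowan.
Rowan holds 56% of Anchor, so Jonas controls Anchor.
Jonas and Anchor together hold 45% + 10% = 55% of Talus, so Jonas controls Talus.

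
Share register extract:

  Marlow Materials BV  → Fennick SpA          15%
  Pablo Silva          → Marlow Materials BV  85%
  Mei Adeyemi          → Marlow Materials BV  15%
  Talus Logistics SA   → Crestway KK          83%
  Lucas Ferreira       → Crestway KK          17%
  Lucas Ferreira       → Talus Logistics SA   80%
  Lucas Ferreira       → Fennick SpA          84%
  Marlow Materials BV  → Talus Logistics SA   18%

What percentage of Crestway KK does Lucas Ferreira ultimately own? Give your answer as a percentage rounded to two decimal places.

83.40%

Lucas reaches Crestway along 2 paths.
Direct stake: 17% = 17%.
Via Talus: 80% × 83% = 66.4%.
Total: 17% + 66.4% = 83.4%.
Rounded: 83.40%.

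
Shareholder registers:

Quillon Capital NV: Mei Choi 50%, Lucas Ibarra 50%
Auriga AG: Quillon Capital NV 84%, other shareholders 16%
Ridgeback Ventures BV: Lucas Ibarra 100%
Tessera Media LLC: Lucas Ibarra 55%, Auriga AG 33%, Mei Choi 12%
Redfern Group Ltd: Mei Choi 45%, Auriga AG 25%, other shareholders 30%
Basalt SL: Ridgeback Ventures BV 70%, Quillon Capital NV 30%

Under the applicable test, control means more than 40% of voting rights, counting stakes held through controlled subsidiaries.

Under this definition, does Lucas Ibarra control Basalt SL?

Lucas holds 100% of Ridgeback, so Lucas controls Ridgeback.
Lucas holds 50% of Quillon, so Lucas controls Quillon.
Ridgeback and Quillon together hold 70% + 30% = 100% of Basalt, so Lucas controls Basalt.

Yes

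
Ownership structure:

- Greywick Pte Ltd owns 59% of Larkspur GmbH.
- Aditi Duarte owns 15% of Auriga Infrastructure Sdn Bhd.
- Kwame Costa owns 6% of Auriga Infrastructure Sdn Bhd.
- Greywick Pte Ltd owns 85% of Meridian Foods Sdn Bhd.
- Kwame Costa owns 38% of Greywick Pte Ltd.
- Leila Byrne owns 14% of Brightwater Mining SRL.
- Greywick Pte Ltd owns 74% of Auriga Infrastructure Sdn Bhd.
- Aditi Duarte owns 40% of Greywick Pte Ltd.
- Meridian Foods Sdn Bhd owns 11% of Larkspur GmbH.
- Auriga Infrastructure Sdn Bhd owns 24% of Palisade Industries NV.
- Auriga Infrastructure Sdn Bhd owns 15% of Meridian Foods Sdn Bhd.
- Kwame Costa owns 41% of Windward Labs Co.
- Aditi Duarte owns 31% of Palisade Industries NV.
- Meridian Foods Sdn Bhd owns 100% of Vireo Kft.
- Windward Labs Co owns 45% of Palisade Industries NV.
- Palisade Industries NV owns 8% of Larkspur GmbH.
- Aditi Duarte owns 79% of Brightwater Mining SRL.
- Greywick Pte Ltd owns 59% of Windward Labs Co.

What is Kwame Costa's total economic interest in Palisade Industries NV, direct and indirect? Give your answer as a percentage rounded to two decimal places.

Kwame reaches Palisade along 4 paths.
Via Auriga: 6% × 24% = 1.44%.
Via Greywick → Auriga: 38% × 74% × 24% = 6.7488%.
Via Windward: 41% × 45% = 18.45%.
Via Greywick → Windward: 38% × 59% × 45% = 10.089%.
Total: 1.44% + 6.7488% + 18.45% + 10.089% = 36.7278%.
Rounded: 36.73%.

36.73%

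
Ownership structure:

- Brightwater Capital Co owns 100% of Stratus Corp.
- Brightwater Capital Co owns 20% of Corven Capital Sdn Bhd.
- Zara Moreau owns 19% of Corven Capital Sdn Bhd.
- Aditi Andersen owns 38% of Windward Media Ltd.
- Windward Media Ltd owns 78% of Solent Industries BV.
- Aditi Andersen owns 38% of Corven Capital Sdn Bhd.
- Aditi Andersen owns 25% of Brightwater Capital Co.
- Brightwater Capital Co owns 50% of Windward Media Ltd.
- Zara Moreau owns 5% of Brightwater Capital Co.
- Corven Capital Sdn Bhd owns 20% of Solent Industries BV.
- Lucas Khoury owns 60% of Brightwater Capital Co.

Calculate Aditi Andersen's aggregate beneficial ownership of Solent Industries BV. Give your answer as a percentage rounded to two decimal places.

47.99%

Aditi reaches Solent along 4 paths.
Via Brightwater → Corven: 25% × 20% × 20% = 1%.
Via Corven: 38% × 20% = 7.6%.
Via Brightwater → Windward: 25% × 50% × 78% = 9.75%.
Via Windward: 38% × 78% = 29.64%.
Total: 1% + 7.6% + 9.75% + 29.64% = 47.99%.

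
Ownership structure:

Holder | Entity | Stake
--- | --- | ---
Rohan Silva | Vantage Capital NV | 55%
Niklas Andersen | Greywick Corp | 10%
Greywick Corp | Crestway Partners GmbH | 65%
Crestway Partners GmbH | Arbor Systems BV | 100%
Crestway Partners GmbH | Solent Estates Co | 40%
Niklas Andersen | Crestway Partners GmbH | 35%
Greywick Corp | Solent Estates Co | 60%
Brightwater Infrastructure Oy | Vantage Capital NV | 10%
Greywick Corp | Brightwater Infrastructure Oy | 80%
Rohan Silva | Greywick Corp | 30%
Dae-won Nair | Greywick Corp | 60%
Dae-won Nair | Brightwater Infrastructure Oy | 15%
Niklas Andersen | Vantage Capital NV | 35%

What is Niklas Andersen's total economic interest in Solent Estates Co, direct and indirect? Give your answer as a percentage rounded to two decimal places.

22.60%

Niklas reaches Solent along 3 paths.
Via Greywick → Crestway: 10% × 65% × 40% = 2.6%.
Via Crestway: 35% × 40% = 14%.
Via Greywick: 10% × 60% = 6%.
Total: 2.6% + 14% + 6% = 22.6%.
Rounded: 22.60%.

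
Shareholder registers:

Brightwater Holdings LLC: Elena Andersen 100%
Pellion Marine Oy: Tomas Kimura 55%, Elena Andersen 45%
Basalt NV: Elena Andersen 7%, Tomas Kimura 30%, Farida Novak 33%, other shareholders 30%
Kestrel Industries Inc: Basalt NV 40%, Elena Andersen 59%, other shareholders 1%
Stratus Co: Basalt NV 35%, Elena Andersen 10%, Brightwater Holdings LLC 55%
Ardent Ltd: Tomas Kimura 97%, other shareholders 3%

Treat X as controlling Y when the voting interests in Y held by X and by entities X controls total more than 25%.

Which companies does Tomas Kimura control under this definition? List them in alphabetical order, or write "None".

Tomas holds 55% of Pellion, so Tomas controls Pellion.
Tomas holds 30% of Basalt, so Tomas controls Basalt.
Basalt holds 40% of Kestrel, so Tomas controls Kestrel.
Basalt holds 35% of Stratus, so Tomas controls Stratus.
Tomas holds 97% of Ardent, so Tomas controls Ardent.
No other company's threshold is met.

Ardent Ltd, Basalt NV, Kestrel Industries Inc, Pellion Marine Oy, Stratus Co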